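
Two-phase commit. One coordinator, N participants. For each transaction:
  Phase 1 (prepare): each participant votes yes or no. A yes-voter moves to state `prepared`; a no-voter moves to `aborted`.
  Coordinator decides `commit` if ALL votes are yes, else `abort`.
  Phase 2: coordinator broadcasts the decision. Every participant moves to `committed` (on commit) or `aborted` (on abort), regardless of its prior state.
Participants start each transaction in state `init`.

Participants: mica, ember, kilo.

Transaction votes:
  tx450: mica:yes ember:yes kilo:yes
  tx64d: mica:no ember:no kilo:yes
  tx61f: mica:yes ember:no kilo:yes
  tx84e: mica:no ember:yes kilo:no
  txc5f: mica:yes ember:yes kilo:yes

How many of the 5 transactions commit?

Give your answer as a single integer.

tx450: all yes -> commit (commits=1)
tx64d: no from mica, ember -> abort (commits=1)
tx61f: no from ember -> abort (commits=1)
tx84e: no from mica, kilo -> abort (commits=1)
txc5f: all yes -> commit (commits=2)

Answer: 2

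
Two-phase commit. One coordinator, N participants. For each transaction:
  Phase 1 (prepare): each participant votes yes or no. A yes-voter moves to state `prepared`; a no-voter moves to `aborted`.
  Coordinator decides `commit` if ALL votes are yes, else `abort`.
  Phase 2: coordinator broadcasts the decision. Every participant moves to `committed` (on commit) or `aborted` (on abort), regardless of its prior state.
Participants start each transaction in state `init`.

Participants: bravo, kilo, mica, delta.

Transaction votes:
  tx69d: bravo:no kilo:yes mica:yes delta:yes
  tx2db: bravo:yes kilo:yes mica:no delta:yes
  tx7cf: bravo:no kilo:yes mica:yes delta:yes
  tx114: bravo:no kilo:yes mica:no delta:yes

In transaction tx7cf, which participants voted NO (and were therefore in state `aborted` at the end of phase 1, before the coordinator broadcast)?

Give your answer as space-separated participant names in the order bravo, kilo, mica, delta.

Answer: bravo

Derivation:
Txn tx7cf phase 1: bravo no -> aborted; kilo yes -> prepared; mica yes -> prepared; delta yes -> prepared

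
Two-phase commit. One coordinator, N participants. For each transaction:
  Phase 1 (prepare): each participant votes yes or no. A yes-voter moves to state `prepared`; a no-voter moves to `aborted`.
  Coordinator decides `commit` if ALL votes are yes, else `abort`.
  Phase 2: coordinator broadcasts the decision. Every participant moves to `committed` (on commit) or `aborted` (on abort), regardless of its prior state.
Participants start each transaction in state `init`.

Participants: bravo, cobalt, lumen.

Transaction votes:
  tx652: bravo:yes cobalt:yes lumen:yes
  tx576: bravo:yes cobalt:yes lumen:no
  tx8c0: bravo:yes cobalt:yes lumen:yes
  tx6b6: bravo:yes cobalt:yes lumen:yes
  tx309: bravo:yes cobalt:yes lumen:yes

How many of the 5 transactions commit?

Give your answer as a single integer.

Answer: 4

Derivation:
tx652: all yes -> commit (commits=1)
tx576: no from lumen -> abort (commits=1)
tx8c0: all yes -> commit (commits=2)
tx6b6: all yes -> commit (commits=3)
tx309: all yes -> commit (commits=4)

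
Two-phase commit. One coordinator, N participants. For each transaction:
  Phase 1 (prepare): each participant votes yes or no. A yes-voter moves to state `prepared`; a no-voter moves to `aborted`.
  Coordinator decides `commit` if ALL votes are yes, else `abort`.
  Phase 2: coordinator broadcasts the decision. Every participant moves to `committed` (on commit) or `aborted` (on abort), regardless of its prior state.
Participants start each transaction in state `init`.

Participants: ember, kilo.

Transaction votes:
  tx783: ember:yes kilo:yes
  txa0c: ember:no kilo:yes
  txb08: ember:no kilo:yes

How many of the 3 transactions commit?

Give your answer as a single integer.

Answer: 1

Derivation:
tx783: all yes -> commit (commits=1)
txa0c: no from ember -> abort (commits=1)
txb08: no from ember -> abort (commits=1)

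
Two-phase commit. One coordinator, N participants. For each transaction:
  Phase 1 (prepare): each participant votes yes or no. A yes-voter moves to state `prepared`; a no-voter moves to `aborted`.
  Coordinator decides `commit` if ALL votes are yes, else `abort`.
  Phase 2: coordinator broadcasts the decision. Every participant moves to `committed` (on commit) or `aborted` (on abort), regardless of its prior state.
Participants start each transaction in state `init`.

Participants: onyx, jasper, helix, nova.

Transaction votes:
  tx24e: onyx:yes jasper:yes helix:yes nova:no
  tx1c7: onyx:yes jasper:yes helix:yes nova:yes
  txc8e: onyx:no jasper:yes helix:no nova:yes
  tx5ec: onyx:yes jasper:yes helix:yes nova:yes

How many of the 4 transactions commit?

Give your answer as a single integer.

tx24e: no from nova -> abort (commits=0)
tx1c7: all yes -> commit (commits=1)
txc8e: no from onyx, helix -> abort (commits=1)
tx5ec: all yes -> commit (commits=2)

Answer: 2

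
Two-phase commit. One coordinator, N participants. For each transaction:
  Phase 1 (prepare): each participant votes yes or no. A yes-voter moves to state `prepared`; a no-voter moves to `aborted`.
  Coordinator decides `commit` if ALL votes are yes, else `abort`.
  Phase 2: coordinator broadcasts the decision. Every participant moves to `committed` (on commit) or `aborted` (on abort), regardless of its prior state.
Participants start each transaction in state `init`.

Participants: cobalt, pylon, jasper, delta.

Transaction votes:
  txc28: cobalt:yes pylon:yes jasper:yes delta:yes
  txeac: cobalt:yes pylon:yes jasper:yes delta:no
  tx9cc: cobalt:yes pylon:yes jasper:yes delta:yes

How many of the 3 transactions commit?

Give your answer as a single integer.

txc28: all yes -> commit (commits=1)
txeac: no from delta -> abort (commits=1)
tx9cc: all yes -> commit (commits=2)

Answer: 2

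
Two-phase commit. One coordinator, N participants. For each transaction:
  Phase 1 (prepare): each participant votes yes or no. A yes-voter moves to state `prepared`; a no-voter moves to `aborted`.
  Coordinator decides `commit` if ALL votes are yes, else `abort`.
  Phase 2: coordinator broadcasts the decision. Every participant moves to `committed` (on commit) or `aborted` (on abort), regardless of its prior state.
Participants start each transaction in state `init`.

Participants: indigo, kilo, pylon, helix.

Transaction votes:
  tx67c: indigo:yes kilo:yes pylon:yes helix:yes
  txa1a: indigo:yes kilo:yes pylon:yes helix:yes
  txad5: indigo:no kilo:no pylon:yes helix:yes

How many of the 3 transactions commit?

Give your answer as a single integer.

Answer: 2

Derivation:
tx67c: all yes -> commit (commits=1)
txa1a: all yes -> commit (commits=2)
txad5: no from indigo, kilo -> abort (commits=2)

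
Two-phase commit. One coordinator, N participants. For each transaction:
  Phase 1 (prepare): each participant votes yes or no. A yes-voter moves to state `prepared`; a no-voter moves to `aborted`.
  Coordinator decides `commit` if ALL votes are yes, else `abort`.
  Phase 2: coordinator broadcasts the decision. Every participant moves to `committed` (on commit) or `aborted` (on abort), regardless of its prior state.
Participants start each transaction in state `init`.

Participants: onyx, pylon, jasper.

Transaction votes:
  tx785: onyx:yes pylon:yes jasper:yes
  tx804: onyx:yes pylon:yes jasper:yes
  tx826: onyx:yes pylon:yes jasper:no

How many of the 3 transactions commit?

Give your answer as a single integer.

Answer: 2

Derivation:
tx785: all yes -> commit (commits=1)
tx804: all yes -> commit (commits=2)
tx826: no from jasper -> abort (commits=2)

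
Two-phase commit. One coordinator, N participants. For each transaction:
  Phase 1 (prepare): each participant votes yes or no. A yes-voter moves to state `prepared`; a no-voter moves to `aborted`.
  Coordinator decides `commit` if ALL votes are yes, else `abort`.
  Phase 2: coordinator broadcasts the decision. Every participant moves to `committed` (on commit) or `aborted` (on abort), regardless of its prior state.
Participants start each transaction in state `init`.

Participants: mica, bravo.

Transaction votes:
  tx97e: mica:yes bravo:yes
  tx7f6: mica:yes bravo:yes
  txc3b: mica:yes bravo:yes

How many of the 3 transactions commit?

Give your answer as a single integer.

tx97e: all yes -> commit (commits=1)
tx7f6: all yes -> commit (commits=2)
txc3b: all yes -> commit (commits=3)

Answer: 3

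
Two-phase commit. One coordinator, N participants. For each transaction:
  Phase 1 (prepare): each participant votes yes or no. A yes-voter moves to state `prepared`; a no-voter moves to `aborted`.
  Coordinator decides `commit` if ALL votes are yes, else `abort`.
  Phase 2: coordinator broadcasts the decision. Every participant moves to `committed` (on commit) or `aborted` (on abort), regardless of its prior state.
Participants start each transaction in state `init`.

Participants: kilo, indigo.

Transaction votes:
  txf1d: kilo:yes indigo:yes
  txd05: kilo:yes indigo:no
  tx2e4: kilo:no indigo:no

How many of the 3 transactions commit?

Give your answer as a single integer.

txf1d: all yes -> commit (commits=1)
txd05: no from indigo -> abort (commits=1)
tx2e4: no from kilo, indigo -> abort (commits=1)

Answer: 1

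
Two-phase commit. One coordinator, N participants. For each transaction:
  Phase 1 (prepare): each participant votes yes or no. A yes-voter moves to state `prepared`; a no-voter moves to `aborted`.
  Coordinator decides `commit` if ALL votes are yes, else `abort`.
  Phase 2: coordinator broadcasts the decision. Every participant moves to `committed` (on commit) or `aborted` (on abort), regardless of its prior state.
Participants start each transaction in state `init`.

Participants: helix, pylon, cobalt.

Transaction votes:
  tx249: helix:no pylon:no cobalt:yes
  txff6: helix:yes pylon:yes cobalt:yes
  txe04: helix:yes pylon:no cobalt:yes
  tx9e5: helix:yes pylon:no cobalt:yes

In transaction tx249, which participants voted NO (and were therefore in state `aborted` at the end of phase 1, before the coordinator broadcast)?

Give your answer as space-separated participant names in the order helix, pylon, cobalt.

Answer: helix pylon

Derivation:
Txn tx249 phase 1: helix no -> aborted; pylon no -> aborted; cobalt yes -> prepared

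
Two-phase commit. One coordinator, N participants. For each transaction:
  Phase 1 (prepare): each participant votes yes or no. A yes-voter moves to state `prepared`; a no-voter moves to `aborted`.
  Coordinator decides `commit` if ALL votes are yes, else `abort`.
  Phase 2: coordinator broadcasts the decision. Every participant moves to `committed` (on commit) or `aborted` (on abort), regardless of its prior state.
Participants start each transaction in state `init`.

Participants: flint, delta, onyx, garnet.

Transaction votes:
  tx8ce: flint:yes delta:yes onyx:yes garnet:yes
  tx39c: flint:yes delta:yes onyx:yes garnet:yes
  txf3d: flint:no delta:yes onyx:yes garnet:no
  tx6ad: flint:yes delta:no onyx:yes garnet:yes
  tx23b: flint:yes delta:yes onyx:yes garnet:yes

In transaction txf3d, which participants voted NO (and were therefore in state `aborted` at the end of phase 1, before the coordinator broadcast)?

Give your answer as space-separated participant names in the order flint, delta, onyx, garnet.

Answer: flint garnet

Derivation:
Txn txf3d phase 1: flint no -> aborted; delta yes -> prepared; onyx yes -> prepared; garnet no -> aborted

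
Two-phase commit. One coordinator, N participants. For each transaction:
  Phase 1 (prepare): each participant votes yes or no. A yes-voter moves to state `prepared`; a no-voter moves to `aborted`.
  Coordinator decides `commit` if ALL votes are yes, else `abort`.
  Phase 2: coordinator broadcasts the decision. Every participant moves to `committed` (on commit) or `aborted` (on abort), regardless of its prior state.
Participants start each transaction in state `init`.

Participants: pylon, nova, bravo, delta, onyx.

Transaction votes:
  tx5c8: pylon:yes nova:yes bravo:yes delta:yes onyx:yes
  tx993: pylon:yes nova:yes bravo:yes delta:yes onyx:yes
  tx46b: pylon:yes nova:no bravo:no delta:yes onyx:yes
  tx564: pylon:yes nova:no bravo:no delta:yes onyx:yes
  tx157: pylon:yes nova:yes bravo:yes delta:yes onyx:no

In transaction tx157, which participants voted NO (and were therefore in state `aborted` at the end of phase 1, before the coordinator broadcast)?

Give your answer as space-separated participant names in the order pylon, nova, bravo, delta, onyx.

Txn tx157 phase 1: pylon yes -> prepared; nova yes -> prepared; bravo yes -> prepared; delta yes -> prepared; onyx no -> aborted

Answer: onyx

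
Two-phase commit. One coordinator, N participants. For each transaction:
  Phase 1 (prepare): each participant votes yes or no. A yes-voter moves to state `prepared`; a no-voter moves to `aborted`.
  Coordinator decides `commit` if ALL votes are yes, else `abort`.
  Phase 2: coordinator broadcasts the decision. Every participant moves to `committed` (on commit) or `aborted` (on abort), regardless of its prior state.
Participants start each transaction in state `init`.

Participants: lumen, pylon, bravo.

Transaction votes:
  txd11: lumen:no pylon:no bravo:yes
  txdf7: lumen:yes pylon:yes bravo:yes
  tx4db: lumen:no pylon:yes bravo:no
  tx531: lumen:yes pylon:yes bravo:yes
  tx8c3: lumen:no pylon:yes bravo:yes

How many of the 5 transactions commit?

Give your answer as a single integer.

txd11: no from lumen, pylon -> abort (commits=0)
txdf7: all yes -> commit (commits=1)
tx4db: no from lumen, bravo -> abort (commits=1)
tx531: all yes -> commit (commits=2)
tx8c3: no from lumen -> abort (commits=2)

Answer: 2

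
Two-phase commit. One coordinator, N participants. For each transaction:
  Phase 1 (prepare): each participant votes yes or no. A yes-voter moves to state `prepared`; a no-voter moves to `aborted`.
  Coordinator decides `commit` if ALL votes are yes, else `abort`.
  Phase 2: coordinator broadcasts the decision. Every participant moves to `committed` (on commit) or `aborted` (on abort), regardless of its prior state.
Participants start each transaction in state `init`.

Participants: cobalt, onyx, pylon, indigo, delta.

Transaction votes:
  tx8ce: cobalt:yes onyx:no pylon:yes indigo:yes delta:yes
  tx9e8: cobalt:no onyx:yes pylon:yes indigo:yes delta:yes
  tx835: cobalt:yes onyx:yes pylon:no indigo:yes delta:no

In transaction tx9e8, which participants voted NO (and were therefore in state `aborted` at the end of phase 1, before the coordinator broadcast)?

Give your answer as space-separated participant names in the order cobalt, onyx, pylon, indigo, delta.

Answer: cobalt

Derivation:
Txn tx9e8 phase 1: cobalt no -> aborted; onyx yes -> prepared; pylon yes -> prepared; indigo yes -> prepared; delta yes -> prepared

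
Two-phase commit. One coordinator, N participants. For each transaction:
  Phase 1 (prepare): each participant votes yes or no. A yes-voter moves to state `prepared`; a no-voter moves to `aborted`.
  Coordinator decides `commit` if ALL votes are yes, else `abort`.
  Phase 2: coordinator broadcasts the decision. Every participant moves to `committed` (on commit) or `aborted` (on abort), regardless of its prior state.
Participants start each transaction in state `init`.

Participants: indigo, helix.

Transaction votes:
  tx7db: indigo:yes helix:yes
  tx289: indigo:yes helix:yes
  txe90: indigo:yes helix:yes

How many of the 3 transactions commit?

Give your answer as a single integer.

tx7db: all yes -> commit (commits=1)
tx289: all yes -> commit (commits=2)
txe90: all yes -> commit (commits=3)

Answer: 3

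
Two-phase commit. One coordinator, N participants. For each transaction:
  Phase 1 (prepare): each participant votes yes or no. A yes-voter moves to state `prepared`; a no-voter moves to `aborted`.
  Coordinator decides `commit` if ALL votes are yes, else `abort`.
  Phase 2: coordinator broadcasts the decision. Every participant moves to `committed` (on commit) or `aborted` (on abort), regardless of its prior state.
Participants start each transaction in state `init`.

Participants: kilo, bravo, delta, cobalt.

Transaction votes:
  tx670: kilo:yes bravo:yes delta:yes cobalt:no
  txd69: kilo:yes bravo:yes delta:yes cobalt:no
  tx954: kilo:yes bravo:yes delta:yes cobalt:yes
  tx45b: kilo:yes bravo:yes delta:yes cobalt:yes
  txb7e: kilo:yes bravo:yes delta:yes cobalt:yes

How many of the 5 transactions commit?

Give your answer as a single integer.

Answer: 3

Derivation:
tx670: no from cobalt -> abort (commits=0)
txd69: no from cobalt -> abort (commits=0)
tx954: all yes -> commit (commits=1)
tx45b: all yes -> commit (commits=2)
txb7e: all yes -> commit (commits=3)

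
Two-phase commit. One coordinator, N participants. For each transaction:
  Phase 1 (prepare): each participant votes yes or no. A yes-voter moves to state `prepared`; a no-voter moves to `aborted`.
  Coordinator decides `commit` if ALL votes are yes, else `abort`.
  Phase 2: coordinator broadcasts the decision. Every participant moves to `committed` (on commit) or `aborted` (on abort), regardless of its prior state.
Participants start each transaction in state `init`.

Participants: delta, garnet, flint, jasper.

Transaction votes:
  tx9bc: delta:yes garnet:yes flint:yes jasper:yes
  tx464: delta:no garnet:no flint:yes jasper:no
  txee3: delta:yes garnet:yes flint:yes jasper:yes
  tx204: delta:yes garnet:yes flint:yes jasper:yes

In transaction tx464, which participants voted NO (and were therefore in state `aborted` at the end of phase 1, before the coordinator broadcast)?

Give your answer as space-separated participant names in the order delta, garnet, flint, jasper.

Txn tx464 phase 1: delta no -> aborted; garnet no -> aborted; flint yes -> prepared; jasper no -> aborted

Answer: delta garnet jasper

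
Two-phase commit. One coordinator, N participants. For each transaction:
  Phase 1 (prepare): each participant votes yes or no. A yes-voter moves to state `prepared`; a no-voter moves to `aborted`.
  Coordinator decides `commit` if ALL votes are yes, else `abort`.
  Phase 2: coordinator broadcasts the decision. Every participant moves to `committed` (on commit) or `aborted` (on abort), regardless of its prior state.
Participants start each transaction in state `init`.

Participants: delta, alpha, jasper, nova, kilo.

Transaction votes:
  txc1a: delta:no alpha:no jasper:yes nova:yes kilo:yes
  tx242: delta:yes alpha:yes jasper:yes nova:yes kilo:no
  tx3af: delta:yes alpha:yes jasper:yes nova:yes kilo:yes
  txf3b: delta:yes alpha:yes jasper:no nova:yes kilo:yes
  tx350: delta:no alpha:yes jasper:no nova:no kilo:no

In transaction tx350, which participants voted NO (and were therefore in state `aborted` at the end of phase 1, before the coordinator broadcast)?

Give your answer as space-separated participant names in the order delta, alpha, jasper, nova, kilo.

Txn tx350 phase 1: delta no -> aborted; alpha yes -> prepared; jasper no -> aborted; nova no -> aborted; kilo no -> aborted

Answer: delta jasper nova kilo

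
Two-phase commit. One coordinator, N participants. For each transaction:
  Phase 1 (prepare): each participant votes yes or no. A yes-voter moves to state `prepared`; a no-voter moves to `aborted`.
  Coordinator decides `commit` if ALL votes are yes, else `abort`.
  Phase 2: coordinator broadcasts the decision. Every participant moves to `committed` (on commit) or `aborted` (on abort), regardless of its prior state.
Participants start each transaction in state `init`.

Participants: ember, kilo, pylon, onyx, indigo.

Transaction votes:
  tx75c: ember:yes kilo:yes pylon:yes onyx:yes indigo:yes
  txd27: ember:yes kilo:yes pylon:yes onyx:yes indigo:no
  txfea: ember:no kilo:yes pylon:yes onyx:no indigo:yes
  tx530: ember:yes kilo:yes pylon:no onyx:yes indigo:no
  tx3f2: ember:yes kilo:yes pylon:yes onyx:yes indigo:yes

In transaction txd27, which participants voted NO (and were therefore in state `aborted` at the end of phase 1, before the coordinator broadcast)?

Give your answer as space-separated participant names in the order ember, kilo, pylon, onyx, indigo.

Txn txd27 phase 1: ember yes -> prepared; kilo yes -> prepared; pylon yes -> prepared; onyx yes -> prepared; indigo no -> aborted

Answer: indigo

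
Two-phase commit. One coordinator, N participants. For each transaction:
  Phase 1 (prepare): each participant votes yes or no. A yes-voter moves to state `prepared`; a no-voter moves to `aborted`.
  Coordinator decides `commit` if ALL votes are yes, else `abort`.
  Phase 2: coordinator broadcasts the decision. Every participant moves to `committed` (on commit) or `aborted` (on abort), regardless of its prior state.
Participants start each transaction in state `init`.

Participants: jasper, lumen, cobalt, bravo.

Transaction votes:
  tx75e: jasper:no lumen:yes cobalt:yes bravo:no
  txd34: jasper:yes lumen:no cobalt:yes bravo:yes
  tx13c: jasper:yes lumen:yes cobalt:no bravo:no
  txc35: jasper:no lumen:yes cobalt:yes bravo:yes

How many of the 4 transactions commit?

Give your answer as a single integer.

Answer: 0

Derivation:
tx75e: no from jasper, bravo -> abort (commits=0)
txd34: no from lumen -> abort (commits=0)
tx13c: no from cobalt, bravo -> abort (commits=0)
txc35: no from jasper -> abort (commits=0)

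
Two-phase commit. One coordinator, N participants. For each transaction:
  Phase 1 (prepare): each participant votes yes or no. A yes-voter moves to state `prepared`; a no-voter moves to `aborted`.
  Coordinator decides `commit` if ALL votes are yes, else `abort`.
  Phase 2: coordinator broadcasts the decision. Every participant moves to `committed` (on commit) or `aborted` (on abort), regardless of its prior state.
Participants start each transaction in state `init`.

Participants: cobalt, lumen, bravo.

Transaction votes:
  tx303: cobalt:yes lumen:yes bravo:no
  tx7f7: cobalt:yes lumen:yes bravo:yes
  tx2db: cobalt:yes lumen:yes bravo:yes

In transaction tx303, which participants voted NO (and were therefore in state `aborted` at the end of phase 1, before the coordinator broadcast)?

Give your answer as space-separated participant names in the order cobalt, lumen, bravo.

Answer: bravo

Derivation:
Txn tx303 phase 1: cobalt yes -> prepared; lumen yes -> prepared; bravo no -> aborted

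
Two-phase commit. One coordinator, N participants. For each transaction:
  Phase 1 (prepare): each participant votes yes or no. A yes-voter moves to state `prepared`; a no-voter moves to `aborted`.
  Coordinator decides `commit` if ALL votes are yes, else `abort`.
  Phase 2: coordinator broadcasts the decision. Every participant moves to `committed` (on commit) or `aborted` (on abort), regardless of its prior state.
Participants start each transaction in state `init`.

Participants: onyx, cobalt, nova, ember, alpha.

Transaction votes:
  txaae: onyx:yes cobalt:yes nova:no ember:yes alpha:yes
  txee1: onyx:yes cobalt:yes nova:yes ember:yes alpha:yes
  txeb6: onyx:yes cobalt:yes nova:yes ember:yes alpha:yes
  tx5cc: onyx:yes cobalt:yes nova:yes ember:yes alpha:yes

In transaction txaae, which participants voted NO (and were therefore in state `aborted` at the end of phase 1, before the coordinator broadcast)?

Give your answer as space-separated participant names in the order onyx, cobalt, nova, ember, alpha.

Txn txaae phase 1: onyx yes -> prepared; cobalt yes -> prepared; nova no -> aborted; ember yes -> prepared; alpha yes -> prepared

Answer: nova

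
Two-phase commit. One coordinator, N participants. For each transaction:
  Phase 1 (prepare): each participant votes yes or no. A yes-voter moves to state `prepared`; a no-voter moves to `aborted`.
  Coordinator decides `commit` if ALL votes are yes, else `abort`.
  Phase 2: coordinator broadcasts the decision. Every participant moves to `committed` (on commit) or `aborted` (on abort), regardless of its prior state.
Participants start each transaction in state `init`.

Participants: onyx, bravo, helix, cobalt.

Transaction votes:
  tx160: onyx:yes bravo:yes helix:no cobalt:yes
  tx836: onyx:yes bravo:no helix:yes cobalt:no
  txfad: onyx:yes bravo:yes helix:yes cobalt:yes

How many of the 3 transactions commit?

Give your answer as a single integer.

Answer: 1

Derivation:
tx160: no from helix -> abort (commits=0)
tx836: no from bravo, cobalt -> abort (commits=0)
txfad: all yes -> commit (commits=1)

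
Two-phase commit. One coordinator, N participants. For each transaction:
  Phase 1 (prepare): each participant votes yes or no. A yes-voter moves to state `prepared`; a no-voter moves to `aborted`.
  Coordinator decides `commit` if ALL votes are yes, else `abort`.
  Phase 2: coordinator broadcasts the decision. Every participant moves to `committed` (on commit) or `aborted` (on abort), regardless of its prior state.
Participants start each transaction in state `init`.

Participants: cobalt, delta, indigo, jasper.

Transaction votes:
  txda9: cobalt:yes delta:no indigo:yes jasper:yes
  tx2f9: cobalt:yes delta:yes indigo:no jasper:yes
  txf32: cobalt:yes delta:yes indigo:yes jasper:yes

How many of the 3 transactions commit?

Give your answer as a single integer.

Answer: 1

Derivation:
txda9: no from delta -> abort (commits=0)
tx2f9: no from indigo -> abort (commits=0)
txf32: all yes -> commit (commits=1)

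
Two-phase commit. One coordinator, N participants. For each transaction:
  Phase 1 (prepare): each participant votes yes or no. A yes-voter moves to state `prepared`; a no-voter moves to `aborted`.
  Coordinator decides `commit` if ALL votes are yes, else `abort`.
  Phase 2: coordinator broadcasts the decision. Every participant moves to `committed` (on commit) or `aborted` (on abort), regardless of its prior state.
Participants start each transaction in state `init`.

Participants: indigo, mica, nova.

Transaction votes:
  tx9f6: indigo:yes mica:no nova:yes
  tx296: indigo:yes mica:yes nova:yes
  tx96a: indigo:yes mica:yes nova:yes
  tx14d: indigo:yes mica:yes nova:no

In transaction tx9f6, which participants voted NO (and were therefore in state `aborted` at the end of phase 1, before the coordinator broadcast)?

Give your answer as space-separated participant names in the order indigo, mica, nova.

Answer: mica

Derivation:
Txn tx9f6 phase 1: indigo yes -> prepared; mica no -> aborted; nova yes -> prepared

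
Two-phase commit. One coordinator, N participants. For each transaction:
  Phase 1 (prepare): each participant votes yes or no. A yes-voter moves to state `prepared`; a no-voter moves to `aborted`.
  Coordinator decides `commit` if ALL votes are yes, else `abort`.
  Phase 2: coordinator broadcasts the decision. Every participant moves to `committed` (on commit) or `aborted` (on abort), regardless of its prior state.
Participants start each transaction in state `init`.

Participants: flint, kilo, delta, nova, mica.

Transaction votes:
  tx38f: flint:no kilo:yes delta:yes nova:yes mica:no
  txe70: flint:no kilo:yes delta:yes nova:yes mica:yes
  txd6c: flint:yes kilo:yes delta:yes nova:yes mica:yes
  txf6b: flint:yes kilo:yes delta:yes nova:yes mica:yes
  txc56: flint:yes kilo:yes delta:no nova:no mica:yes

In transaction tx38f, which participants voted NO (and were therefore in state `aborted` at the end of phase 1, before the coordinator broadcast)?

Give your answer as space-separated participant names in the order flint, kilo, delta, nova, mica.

Txn tx38f phase 1: flint no -> aborted; kilo yes -> prepared; delta yes -> prepared; nova yes -> prepared; mica no -> aborted

Answer: flint mica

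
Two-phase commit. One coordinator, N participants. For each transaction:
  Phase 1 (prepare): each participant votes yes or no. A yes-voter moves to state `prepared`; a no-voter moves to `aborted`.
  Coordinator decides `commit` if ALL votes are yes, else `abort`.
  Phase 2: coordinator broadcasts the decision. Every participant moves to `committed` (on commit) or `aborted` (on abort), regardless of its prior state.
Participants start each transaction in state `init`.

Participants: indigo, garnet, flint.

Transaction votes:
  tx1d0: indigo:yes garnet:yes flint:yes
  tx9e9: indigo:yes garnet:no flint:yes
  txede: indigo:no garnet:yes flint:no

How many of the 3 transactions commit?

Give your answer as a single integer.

tx1d0: all yes -> commit (commits=1)
tx9e9: no from garnet -> abort (commits=1)
txede: no from indigo, flint -> abort (commits=1)

Answer: 1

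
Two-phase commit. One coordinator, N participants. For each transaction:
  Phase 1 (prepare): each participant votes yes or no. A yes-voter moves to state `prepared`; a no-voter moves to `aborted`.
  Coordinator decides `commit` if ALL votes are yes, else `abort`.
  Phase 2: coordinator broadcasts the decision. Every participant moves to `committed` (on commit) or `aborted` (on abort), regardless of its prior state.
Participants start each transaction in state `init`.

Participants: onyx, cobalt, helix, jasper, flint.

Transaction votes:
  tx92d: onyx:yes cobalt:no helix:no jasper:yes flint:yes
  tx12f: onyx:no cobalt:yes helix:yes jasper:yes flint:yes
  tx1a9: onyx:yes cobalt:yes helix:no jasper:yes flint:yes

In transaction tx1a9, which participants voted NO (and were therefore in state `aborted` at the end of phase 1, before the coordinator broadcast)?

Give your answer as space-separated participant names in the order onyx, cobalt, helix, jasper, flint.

Answer: helix

Derivation:
Txn tx1a9 phase 1: onyx yes -> prepared; cobalt yes -> prepared; helix no -> aborted; jasper yes -> prepared; flint yes -> prepared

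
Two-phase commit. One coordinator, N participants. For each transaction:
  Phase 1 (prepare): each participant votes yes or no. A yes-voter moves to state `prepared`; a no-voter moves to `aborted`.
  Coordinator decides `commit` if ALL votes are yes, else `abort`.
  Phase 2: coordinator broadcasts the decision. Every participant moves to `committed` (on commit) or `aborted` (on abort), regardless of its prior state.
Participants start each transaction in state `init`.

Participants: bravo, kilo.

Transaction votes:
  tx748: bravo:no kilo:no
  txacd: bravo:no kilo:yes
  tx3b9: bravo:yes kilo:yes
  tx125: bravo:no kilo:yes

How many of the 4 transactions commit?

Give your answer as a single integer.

tx748: no from bravo, kilo -> abort (commits=0)
txacd: no from bravo -> abort (commits=0)
tx3b9: all yes -> commit (commits=1)
tx125: no from bravo -> abort (commits=1)

Answer: 1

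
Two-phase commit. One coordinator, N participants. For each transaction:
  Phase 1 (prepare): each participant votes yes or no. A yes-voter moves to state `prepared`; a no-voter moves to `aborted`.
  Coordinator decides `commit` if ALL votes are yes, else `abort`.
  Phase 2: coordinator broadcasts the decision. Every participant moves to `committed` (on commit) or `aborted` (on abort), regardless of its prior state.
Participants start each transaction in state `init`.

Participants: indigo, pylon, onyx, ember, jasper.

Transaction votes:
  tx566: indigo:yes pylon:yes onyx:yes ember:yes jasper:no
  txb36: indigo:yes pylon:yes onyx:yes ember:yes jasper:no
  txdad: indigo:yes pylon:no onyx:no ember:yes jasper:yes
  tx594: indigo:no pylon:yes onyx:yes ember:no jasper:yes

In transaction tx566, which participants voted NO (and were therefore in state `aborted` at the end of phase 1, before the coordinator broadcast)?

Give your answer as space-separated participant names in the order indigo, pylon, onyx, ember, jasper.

Answer: jasper

Derivation:
Txn tx566 phase 1: indigo yes -> prepared; pylon yes -> prepared; onyx yes -> prepared; ember yes -> prepared; jasper no -> aborted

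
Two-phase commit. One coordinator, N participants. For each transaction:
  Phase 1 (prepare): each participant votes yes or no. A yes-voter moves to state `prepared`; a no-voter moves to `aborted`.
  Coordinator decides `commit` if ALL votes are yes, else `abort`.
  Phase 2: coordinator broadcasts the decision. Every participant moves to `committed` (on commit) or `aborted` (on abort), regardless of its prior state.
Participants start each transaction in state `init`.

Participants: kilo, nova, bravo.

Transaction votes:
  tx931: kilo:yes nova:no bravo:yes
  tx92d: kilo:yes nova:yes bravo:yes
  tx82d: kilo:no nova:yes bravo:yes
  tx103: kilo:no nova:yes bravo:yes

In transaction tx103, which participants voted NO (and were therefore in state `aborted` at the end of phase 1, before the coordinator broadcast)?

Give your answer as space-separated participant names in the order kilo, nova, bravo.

Txn tx103 phase 1: kilo no -> aborted; nova yes -> prepared; bravo yes -> prepared

Answer: kilo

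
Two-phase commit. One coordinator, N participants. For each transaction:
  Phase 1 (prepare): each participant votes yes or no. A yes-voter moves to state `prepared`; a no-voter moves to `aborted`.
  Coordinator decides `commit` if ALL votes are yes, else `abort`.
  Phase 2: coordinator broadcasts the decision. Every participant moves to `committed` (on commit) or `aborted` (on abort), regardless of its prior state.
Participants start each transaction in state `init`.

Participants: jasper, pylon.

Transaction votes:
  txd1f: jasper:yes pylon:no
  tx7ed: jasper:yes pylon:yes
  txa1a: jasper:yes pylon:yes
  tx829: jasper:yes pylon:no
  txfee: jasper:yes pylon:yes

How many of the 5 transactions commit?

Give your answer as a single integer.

Answer: 3

Derivation:
txd1f: no from pylon -> abort (commits=0)
tx7ed: all yes -> commit (commits=1)
txa1a: all yes -> commit (commits=2)
tx829: no from pylon -> abort (commits=2)
txfee: all yes -> commit (commits=3)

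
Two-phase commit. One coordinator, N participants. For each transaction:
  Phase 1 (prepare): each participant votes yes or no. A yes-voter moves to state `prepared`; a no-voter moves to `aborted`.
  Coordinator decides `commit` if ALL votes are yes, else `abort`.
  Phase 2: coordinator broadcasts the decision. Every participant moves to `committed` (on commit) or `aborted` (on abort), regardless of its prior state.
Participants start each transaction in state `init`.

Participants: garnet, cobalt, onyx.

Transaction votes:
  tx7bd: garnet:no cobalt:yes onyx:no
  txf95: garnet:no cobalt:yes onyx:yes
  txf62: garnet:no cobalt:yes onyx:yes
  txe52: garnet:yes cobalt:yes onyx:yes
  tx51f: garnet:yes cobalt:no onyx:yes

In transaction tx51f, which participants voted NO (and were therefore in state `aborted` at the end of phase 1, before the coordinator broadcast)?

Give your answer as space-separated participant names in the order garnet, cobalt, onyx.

Txn tx51f phase 1: garnet yes -> prepared; cobalt no -> aborted; onyx yes -> prepared

Answer: cobalt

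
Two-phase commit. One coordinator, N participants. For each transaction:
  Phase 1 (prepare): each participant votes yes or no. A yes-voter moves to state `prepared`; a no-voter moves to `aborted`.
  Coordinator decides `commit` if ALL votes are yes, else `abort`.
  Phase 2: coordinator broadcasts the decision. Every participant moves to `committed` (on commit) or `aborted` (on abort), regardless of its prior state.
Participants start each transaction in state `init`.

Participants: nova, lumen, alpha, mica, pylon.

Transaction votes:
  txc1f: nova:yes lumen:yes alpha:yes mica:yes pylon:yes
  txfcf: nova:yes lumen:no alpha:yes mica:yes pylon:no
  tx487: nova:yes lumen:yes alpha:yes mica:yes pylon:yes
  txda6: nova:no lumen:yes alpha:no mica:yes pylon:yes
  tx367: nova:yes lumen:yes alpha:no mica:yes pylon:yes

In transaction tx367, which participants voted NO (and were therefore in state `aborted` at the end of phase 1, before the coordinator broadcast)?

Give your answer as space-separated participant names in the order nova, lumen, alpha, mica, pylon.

Txn tx367 phase 1: nova yes -> prepared; lumen yes -> prepared; alpha no -> aborted; mica yes -> prepared; pylon yes -> prepared

Answer: alpha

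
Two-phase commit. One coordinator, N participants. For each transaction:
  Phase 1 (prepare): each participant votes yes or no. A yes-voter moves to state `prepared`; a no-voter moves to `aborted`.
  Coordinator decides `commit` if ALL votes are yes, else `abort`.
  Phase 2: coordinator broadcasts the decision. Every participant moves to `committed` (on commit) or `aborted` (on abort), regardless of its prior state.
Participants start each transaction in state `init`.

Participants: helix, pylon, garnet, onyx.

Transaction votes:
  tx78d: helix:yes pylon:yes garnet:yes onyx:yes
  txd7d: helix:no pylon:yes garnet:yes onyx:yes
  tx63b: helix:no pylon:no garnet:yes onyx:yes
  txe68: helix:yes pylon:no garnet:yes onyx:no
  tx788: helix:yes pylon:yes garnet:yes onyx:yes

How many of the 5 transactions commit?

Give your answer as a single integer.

Answer: 2

Derivation:
tx78d: all yes -> commit (commits=1)
txd7d: no from helix -> abort (commits=1)
tx63b: no from helix, pylon -> abort (commits=1)
txe68: no from pylon, onyx -> abort (commits=1)
tx788: all yes -> commit (commits=2)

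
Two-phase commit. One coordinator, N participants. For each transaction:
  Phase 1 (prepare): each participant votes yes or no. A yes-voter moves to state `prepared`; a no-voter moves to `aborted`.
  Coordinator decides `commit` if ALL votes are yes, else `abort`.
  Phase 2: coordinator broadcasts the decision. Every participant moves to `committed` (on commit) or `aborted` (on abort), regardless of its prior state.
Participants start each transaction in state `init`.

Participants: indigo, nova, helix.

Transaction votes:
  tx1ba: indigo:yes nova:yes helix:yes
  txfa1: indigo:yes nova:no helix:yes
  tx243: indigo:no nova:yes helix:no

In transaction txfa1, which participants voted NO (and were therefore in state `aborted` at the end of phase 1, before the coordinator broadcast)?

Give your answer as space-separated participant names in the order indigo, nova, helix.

Answer: nova

Derivation:
Txn txfa1 phase 1: indigo yes -> prepared; nova no -> aborted; helix yes -> prepared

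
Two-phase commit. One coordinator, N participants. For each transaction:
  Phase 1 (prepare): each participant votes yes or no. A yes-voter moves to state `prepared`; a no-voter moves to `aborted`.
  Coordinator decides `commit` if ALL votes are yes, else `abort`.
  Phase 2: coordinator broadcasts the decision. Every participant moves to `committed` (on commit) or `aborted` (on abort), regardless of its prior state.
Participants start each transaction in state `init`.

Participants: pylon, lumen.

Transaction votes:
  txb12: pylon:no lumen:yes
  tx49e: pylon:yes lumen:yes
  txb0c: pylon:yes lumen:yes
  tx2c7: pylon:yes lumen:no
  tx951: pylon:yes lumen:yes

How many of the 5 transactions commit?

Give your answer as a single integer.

txb12: no from pylon -> abort (commits=0)
tx49e: all yes -> commit (commits=1)
txb0c: all yes -> commit (commits=2)
tx2c7: no from lumen -> abort (commits=2)
tx951: all yes -> commit (commits=3)

Answer: 3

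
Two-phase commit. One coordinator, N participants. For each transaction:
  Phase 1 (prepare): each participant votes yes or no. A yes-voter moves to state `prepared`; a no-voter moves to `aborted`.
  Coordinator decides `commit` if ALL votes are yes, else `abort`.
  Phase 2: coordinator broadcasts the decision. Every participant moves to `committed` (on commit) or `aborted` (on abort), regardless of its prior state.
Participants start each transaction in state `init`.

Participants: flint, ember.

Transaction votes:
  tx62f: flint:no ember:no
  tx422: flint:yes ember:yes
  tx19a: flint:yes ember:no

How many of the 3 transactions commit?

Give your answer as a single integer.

tx62f: no from flint, ember -> abort (commits=0)
tx422: all yes -> commit (commits=1)
tx19a: no from ember -> abort (commits=1)

Answer: 1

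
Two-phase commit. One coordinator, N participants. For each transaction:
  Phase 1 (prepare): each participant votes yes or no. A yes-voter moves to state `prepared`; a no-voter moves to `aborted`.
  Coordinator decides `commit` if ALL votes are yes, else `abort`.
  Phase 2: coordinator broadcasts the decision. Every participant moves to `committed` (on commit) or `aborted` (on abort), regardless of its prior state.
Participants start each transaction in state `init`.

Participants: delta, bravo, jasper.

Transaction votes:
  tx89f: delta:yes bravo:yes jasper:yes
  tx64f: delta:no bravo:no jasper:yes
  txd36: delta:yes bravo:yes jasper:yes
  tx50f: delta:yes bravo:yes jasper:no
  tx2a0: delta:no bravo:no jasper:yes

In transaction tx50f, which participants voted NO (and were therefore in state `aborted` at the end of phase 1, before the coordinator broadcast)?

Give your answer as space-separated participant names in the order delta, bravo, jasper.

Answer: jasper

Derivation:
Txn tx50f phase 1: delta yes -> prepared; bravo yes -> prepared; jasper no -> aborted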